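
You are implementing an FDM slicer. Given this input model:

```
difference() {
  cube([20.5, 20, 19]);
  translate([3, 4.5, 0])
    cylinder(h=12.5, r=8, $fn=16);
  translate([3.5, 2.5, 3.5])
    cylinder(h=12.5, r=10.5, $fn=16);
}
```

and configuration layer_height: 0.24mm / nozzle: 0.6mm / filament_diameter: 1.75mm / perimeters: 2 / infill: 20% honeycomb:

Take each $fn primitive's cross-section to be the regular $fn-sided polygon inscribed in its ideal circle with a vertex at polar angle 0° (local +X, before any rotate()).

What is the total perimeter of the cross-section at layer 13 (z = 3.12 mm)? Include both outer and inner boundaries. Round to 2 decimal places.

80.06 mm

At z = 3.12 mm: the cube is present — its section is the full 20.5×20 rectangle (perimeter 81.00 mm); the r=8 cylinder at (3, 4.5) contributes a regular 16-gon of circumradius 8 (perimeter = 2·16·8.000·sin(180°/16) = 49.94 mm); the cylinder at (3.5, 2.5) does not reach this height (z outside [3.5, 16]); After the difference (first − rest): starting from the 20.5×20 cube, the r=8 cylinder at (3, 4.5) partially overlaps it — only the 119.09 mm² overlap (of its 195.93 mm²) is removed, clipping the outline — boundary = 80.06 mm. Overall, the cross-section is a single solid region. Total boundary length (outer) = 80.06 mm.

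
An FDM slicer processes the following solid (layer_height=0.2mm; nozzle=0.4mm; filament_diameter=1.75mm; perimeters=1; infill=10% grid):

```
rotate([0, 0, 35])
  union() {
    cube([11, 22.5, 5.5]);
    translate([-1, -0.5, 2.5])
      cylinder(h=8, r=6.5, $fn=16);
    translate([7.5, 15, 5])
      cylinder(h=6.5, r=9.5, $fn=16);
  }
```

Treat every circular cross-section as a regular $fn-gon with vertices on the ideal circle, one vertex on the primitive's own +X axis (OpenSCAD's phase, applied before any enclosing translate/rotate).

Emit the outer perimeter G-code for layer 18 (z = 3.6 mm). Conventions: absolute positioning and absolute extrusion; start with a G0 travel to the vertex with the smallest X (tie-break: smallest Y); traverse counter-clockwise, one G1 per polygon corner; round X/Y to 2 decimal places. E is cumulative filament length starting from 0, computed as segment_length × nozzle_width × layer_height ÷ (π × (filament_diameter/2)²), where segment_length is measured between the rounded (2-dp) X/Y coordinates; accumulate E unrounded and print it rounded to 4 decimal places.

G0 X-12.91 Y18.43 Z3.60
G1 X-3.33 Y4.75 E0.5555
G1 X-4.26 Y4.34 E0.5893
G1 X-6.01 Y2.51 E0.6735
G1 X-6.93 Y0.15 E0.7577
G1 X-6.88 Y-2.39 E0.8422
G1 X-5.86 Y-4.71 E0.9265
G1 X-4.02 Y-6.47 E1.0112
G1 X-1.66 Y-7.38 E1.0953
G1 X0.87 Y-7.33 E1.1795
G1 X3.20 Y-6.31 E1.2641
G1 X4.95 Y-4.48 E1.3483
G1 X5.87 Y-2.11 E1.4329
G1 X5.81 Y0.42 E1.5171
G1 X4.79 Y2.75 E1.6016
G1 X4.42 Y3.10 E1.6186
G1 X9.01 Y6.31 E1.8049
G1 X-3.89 Y24.74 E2.5531
G1 X-12.91 Y18.43 E2.9192

At z = 3.6 mm: the cube is present — its section is the full 11×22.5 rectangle; the cylinder at (-1, -0.5): section is a regular 16-gon, circumradius r=6.5; the cylinder at (7.5, 15) is absent (z outside [5, 11.5]); Merging all regions: the regions partially overlap (shared area 23.21 mm²), so overlapping operands fuse into one piece — 1 connected region; (rotated 35° about Z; rotation is an isometry so areas/perimeters/island counts are preserved). The outline is a single polygon with 18 vertices. Extrusion per mm of travel: 0.4 × 0.2 / (π × 0.875²) = 0.033260. Accumulating E over each segment gives final E = 2.9192.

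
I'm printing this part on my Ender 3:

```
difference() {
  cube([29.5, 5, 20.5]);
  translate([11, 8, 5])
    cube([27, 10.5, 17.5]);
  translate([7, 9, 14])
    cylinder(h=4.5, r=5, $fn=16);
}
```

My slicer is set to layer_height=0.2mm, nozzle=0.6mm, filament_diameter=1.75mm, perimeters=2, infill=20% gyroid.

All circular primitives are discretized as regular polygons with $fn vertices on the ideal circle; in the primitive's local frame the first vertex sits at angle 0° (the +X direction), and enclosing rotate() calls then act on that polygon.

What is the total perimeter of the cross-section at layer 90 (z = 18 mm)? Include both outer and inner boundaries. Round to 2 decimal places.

At z = 18 mm: the cube (footprint 29.5×5) is included at this height (perimeter 69.00 mm); the cube at (11, 8) (footprint 27×10.5) is included at this height (perimeter 75.00 mm); the r=5 cylinder at (7, 9) contributes a regular 16-gon of circumradius 5 (perimeter = 2·16·5.000·sin(180°/16) = 31.21 mm); After the difference (first − rest): starting from the 29.5×5 cube, the 27×10.5 cube at (11, 8) misses the remaining region (no effect); the r=5 cylinder at (7, 9) partially overlaps it — only the 3.67 mm² overlap (of its 76.54 mm²) is removed, clipping the outline — boundary = 69.45 mm. Overall, the cross-section is a single solid region. Total boundary length (outer) = 69.45 mm.

69.45 mm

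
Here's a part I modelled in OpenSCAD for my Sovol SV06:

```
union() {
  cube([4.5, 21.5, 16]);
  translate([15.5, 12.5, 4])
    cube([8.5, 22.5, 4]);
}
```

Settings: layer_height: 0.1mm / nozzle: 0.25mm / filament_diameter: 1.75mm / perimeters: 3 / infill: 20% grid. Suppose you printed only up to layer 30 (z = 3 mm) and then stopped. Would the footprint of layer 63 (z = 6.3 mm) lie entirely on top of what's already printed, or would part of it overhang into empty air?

Compare the two slices. At z = 3: the cube (footprint 4.5×21.5) is included at this height (area 96.75 mm²); the cube at (15.5, 12.5) is absent (z outside [4, 8]); Combining (union): only the 4.5×21.5 cube is present, so the union is just that shape — area = 96.75 mm². At z = 6.3: the 4.5×21.5 cube contributes its full rectangle (area 96.75 mm²); the cube at (15.5, 12.5) is present — its section is the full 8.5×22.5 rectangle (area 191.25 mm²); Taking the union: the 2 present regions are separate (no shared area or edge), so areas and boundary lengths simply add and each stays a separate island — area = 288.00 mm². Checking containment: at z = 6.3 the cross-section extends beyond the z = 3 cross-section by about 191.25 mm².

part overhangs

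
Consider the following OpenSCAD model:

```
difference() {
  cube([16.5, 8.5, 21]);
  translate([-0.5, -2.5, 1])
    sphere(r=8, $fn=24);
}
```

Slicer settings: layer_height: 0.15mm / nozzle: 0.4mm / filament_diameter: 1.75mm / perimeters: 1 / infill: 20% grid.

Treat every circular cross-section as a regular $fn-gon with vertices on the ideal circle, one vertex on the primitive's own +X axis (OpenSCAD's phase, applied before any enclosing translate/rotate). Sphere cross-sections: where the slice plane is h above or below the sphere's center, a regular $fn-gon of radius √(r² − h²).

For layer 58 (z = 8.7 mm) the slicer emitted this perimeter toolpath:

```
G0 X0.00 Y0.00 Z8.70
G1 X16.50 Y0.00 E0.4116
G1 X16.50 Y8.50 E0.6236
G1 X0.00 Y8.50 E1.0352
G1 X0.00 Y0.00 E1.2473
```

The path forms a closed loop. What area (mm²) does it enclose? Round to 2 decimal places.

Apply the shoelace formula to the sequence of (X, Y) vertices; enclosed area = 140.25 mm².

140.25 mm²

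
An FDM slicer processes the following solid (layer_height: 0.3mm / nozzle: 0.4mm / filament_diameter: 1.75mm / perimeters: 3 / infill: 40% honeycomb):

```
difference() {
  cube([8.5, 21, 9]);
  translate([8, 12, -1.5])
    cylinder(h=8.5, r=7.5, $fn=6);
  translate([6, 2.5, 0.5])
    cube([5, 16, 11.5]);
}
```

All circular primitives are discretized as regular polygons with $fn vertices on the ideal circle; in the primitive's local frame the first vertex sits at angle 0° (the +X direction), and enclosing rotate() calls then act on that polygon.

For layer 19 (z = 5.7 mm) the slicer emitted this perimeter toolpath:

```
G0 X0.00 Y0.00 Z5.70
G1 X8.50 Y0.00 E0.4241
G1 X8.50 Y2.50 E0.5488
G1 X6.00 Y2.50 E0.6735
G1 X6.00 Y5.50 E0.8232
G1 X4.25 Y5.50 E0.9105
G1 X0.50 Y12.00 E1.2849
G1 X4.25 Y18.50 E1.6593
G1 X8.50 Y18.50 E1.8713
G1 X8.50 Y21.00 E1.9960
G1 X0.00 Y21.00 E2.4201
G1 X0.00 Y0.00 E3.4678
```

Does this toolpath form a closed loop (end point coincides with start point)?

yes

Start point (G0): (0.00, 0.00). End point (last G1): the path returns to the start — closed.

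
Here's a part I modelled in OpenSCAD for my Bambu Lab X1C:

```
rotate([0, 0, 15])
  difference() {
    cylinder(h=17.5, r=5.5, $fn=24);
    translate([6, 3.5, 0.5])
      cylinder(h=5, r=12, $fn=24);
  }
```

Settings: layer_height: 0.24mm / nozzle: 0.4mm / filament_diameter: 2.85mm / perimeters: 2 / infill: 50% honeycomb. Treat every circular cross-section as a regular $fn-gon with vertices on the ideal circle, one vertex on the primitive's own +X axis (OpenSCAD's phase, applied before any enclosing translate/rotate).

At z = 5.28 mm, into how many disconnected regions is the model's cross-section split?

1

At z = 5.28 mm: the r=5.5 cylinder gives a regular 24-gon of circumradius 5.5 (constant along its height); the r=12 cylinder at (6, 3.5) gives a regular 24-gon of circumradius 12 (constant along its height); Taking the first minus the rest: starting from the r=5.5 cylinder, the r=12 cylinder at (6, 3.5) partially overlaps it — only the 91.99 mm² overlap (of its 447.24 mm²) is removed, clipping the outline — 1 connected region; (rotated 15° about Z; rotation is an isometry so areas/perimeters/island counts are preserved). The result has 1 disconnected region.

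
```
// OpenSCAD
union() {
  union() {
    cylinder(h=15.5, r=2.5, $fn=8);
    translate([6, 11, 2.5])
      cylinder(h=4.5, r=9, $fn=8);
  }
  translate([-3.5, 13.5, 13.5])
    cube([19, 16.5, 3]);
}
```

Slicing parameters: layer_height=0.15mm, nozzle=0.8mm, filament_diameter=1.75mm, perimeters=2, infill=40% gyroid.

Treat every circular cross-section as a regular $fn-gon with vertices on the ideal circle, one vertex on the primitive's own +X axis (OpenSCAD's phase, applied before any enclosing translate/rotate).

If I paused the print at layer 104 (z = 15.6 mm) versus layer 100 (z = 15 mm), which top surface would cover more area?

Layer 104 (z = 15.6): the cylinder is not intersected at this z (z outside [0, 15.5]); the cylinder at (6, 11) is absent (z outside [2.5, 7]); Merging all regions: nothing is present at this height; the 19×16.5 cube at (-3.5, 13.5) contributes its full rectangle (area 313.50 mm²); Merging all regions: only the 19×16.5 cube at (-3.5, 13.5) is present, so the union is just that shape — area = 313.50 mm². So its area = 313.50 mm². Layer 100 (z = 15): the r=2.5 cylinder contributes a regular 8-gon of circumradius 2.5 (area = (8/2)·2.500²·sin(360°/8) = 17.68 mm²); the cylinder at (6, 11) is not intersected at this z (z outside [2.5, 7]); Combining (union): only the r=2.5 cylinder is present, so the union is just that shape — area = 17.68 mm²; the cube at (-3.5, 13.5) is present — its section is the full 19×16.5 rectangle (area 313.50 mm²); Combining (union): the 2 present regions are separate (no shared area or edge), so areas and boundary lengths simply add and each stays a separate island — area = 331.18 mm². So its area = 331.18 mm². Layer 100 is larger (331.18 vs 313.50 mm²).

layer 100 (z = 15 mm)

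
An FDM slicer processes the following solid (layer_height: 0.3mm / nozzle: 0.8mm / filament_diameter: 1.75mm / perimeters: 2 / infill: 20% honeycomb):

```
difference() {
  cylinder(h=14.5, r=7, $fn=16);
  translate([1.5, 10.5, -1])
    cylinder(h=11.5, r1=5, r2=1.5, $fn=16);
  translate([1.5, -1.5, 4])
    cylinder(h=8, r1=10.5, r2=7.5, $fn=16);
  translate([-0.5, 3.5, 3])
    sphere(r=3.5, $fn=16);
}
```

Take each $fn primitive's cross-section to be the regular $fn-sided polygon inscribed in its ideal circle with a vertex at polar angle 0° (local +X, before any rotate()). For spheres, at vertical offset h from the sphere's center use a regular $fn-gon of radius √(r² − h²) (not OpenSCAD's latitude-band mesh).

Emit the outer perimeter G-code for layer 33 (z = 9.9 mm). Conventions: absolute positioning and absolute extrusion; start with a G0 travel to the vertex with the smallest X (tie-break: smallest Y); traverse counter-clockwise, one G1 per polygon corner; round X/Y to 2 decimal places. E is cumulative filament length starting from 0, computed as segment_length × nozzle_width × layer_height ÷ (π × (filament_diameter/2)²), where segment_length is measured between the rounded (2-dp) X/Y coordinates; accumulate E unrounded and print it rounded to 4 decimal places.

At z = 9.9 mm: the cylinder: section is a regular 16-gon, circumradius r=7; the cone at (1.5, 10.5): at t=0.948 of its height the radius interpolates to r₁+(r₂−r₁)t = 1.683, giving a regular 16-gon of that circumradius; the cone at (1.5, -1.5) contributes a regular 16-gon of circumradius 8.287 (interpolated between r1=10.5 and r2=7.5 at t=0.738); the sphere at (-0.5, 3.5) is absent (|z−center|=6.900 > r=3.5); Taking the first minus the rest: starting from the r=7 cylinder, the cone at (1.5, 10.5) misses the remaining region (no effect); the cone at (1.5, -1.5) partially overlaps it — only the 142.26 mm² overlap (of its 210.27 mm²) is removed, clipping the outline — 1 connected region. The outline is a single polygon with 10 vertices. Extrusion per mm of travel: 0.8 × 0.3 / (π × 0.875²) = 0.099780. Accumulating E over each segment gives final E = 2.5969.

G0 X-7.00 Y0.00 Z9.90
G1 X-6.74 Y-1.28 E0.1303
G1 X-6.16 Y1.67 E0.4303
G1 X-4.36 Y4.36 E0.7533
G1 X-1.67 Y6.16 E1.0762
G1 X1.28 Y6.74 E1.3762
G1 X0.00 Y7.00 E1.5065
G1 X-2.68 Y6.47 E1.7791
G1 X-4.95 Y4.95 E2.0517
G1 X-6.47 Y2.68 E2.3243
G1 X-7.00 Y0.00 E2.5969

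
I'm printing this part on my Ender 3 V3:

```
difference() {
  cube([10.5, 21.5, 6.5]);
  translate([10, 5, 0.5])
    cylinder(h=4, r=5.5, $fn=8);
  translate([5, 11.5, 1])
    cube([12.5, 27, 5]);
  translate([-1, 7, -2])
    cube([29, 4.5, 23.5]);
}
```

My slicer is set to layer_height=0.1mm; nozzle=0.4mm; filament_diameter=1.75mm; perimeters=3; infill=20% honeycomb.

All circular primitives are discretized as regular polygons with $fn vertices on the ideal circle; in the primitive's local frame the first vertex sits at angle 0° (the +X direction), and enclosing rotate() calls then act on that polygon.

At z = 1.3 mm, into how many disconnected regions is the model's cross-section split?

2

At z = 1.3 mm: the cube (footprint 10.5×21.5) is included at this height; the r=5.5 cylinder at (10, 5) gives a regular 8-gon of circumradius 5.5 (constant along its height); the cube at (5, 11.5) (footprint 12.5×27) is included at this height; the 29×4.5 cube at (-1, 7) contributes its full rectangle; Taking the first minus the rest: starting from the 10.5×21.5 cube, the r=5.5 cylinder at (10, 5) partially overlaps it — only the 47.68 mm² overlap (of its 85.56 mm²) is removed, clipping the outline; the 12.5×27 cube at (5, 11.5) partially overlaps it — only the 55.00 mm² overlap (of its 337.50 mm²) is removed, clipping the outline; the 29×4.5 cube at (-1, 7) partially overlaps it — only the 34.33 mm² overlap (of its 130.50 mm²) is removed, clipping the outline — 2 connected regions. The result has 2 disconnected regions.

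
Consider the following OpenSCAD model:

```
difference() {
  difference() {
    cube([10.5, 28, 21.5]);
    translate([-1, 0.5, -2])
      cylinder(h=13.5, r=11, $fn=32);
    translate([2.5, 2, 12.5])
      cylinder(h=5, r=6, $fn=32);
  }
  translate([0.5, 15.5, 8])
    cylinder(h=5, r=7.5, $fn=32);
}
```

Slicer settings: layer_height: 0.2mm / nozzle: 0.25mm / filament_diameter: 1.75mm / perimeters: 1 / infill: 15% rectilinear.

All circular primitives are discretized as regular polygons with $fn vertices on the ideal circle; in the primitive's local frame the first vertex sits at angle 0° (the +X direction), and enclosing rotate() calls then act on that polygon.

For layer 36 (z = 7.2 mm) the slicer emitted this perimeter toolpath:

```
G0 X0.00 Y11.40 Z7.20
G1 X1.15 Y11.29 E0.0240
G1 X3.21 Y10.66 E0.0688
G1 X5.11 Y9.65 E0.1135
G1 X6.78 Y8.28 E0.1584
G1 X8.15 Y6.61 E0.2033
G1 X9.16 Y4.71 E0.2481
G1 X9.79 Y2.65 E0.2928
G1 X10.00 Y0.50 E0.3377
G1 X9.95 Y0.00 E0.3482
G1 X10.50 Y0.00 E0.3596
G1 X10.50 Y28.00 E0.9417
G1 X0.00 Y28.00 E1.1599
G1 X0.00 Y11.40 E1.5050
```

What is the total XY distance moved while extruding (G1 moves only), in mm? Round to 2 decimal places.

72.40 mm

Sum the Euclidean lengths of each G1 segment: total = 72.40 mm.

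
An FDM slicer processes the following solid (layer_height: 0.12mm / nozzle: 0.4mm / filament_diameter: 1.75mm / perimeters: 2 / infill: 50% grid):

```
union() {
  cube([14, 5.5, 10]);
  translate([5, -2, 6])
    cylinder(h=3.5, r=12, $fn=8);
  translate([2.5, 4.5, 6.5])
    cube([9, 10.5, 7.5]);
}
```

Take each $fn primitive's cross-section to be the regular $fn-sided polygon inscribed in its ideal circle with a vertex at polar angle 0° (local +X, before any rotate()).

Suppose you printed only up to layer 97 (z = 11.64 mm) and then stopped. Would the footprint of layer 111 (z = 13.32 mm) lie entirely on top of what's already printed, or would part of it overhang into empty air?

Compare the two slices. At z = 11.64: the cube is absent (z outside [0, 10]); the cylinder at (5, -2) is absent (z outside [6, 9.5]); the cube at (2.5, 4.5) (footprint 9×10.5) is included at this height (area 94.50 mm²); Combining (union): only the 9×10.5 cube at (2.5, 4.5) is present, so the union is just that shape — area = 94.50 mm². At z = 13.32: the cube is not intersected at this z (z outside [0, 10]); the cylinder at (5, -2) is absent (z outside [6, 9.5]); the cube at (2.5, 4.5) is present — its section is the full 9×10.5 rectangle (area 94.50 mm²); Taking the union: only the 9×10.5 cube at (2.5, 4.5) is present, so the union is just that shape — area = 94.50 mm². Checking containment: the cross-section at z = 13.32 is a subset of the cross-section at z = 11.64.

entirely on top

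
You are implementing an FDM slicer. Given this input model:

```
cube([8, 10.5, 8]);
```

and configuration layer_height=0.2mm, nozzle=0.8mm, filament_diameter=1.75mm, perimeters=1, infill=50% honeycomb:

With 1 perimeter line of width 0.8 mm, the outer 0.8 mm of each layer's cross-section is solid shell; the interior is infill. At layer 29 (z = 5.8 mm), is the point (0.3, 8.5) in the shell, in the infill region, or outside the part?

shell

At z = 5.8 mm: the cube is present — its section is the full 8×10.5 rectangle. Overall, the cross-section is a single solid region. The nearest boundary edge runs (0.00, 10.50)→(0.00, 0.00); distance from the point to it = 0.30 mm. The point is inside the cross-section, 0.30 mm from the nearest boundary — within the 0.8 mm shell band (1 × 0.8).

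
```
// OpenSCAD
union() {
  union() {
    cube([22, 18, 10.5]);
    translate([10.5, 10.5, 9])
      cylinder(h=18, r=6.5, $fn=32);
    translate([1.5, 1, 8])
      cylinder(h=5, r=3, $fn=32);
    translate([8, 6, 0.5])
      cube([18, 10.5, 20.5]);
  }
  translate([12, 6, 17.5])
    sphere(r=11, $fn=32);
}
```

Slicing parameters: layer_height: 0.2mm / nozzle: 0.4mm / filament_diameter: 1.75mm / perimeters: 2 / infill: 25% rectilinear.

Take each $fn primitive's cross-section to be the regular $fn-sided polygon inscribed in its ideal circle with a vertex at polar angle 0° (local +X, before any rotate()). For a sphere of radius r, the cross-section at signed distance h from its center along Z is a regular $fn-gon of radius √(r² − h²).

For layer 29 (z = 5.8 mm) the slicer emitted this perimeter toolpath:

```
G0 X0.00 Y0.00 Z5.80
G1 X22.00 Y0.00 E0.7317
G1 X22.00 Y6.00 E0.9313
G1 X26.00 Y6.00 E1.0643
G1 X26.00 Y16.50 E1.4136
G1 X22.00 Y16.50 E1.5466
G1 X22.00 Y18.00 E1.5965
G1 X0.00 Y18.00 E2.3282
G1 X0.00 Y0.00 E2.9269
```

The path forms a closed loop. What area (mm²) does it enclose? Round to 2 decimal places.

Apply the shoelace formula to the sequence of (X, Y) vertices; enclosed area = 438.00 mm².

438.00 mm²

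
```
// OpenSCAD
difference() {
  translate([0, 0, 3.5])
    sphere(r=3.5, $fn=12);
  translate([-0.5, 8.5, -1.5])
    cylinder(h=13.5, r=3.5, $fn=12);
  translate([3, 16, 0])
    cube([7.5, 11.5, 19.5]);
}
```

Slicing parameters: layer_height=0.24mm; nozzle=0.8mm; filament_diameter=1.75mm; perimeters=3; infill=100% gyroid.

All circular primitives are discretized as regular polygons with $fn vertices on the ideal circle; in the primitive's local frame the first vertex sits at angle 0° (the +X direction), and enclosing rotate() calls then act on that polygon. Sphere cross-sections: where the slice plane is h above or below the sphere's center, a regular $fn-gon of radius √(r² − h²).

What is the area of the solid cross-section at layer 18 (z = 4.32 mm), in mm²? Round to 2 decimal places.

34.73 mm²

At z = 4.32 mm: the sphere: section is a regular 12-gon, circumradius = √(r²−h²) = √(3.5²−0.82²) = 3.403 (area = (12/2)·3.403²·sin(360°/12) = 34.73 mm²); the r=3.5 cylinder at (-0.5, 8.5) gives a regular 12-gon of circumradius 3.5 (constant along its height) (area = (12/2)·3.500²·sin(360°/12) = 36.75 mm²); the cube at (3, 16) is present — its section is the full 7.5×11.5 rectangle (area 86.25 mm²); Taking the first minus the rest: starting from the r=3.5 sphere (34.73 mm²), the r=3.5 cylinder at (-0.5, 8.5) misses the remaining region (no effect); the 7.5×11.5 cube at (3, 16) misses the remaining region (no effect) — area = 34.73 mm². Overall, the cross-section is a single solid region. Net area = 34.73 mm².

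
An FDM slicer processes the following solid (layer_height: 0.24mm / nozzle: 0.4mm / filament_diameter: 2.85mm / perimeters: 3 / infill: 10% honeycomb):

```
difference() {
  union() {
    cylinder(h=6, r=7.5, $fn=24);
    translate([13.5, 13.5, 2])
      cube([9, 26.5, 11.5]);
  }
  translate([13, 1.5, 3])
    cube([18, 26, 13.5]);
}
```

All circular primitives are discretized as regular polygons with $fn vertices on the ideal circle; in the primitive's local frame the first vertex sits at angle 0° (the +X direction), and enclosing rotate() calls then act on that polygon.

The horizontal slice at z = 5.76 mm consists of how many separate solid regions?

At z = 5.76 mm: the r=7.5 cylinder contributes a regular 24-gon of circumradius 7.5; the cube at (13.5, 13.5) (footprint 9×26.5) is included at this height; Merging all regions: the 2 present regions are separate (no shared area or edge), so areas and boundary lengths simply add and each stays a separate island — 2 connected regions; the 18×26 cube at (13, 1.5) contributes its full rectangle; Taking the first minus the rest: starting from the result so far, the 18×26 cube at (13, 1.5) partially overlaps it — only the 126.00 mm² overlap (of its 468.00 mm²) is removed, clipping the outline — 2 connected regions. The result has 2 disconnected regions.

2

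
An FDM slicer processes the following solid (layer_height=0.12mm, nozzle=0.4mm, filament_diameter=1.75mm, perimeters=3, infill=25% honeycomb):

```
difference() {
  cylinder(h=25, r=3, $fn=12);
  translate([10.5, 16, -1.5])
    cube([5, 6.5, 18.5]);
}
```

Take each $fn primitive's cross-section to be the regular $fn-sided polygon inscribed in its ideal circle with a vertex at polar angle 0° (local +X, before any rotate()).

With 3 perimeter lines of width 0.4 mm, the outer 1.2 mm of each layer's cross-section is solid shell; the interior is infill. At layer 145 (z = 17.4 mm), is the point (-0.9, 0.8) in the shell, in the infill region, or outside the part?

At z = 17.4 mm: the cylinder: section is a regular 12-gon, circumradius r=3; the cube at (10.5, 16) is absent (z outside [-1.5, 17]); Taking the first minus the rest: none of the subtracted shapes is present at this height, so the r=3 cylinder is unchanged — 1 connected region. Overall, the cross-section is a single solid region. The nearest boundary edge runs (-1.50, 2.60)→(-2.60, 1.50); distance from the point to it = 1.70 mm. The point is inside the cross-section and 1.70 mm from the nearest boundary — more than the 1.2 mm shell width (3 × 0.4), so it's in the infill interior.

infill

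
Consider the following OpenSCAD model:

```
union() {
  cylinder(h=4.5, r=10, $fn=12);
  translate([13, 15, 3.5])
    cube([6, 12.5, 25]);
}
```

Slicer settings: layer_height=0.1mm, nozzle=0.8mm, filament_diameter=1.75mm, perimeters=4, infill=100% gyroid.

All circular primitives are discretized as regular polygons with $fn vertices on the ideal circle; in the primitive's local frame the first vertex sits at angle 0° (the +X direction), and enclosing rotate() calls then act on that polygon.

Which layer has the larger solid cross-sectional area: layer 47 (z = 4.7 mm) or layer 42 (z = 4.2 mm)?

layer 42 (z = 4.2 mm)

Layer 47 (z = 4.7): the cylinder is not intersected at this z (z outside [0, 4.5]); the 6×12.5 cube at (13, 15) contributes its full rectangle (area 75.00 mm²); Taking the union: only the 6×12.5 cube at (13, 15) is present, so the union is just that shape — area = 75.00 mm². So its area = 75.00 mm². Layer 42 (z = 4.2): the r=10 cylinder contributes a regular 12-gon of circumradius 10 (area = (12/2)·10.000²·sin(360°/12) = 300.00 mm²); the 6×12.5 cube at (13, 15) contributes its full rectangle (area 75.00 mm²); Merging all regions: the 2 present regions are separate (no shared area or edge), so areas and boundary lengths simply add and each stays a separate island — area = 375.00 mm². So its area = 375.00 mm². Layer 42 is larger (375.00 vs 75.00 mm²).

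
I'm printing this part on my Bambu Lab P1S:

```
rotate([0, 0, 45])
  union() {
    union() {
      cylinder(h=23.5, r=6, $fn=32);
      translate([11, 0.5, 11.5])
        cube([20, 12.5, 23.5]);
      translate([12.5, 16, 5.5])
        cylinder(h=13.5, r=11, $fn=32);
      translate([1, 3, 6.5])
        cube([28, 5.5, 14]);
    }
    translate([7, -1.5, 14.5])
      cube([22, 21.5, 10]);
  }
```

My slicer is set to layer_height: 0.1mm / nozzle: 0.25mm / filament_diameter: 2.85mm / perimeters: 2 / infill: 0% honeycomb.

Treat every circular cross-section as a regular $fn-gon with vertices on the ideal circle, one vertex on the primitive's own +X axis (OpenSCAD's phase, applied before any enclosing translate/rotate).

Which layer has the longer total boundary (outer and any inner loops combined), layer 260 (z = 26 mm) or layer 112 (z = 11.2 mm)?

layer 112 (z = 11.2 mm)

Layer 260 (z = 26): the cylinder is absent (z outside [0, 23.5]); the cube at (11, 0.5) (footprint 20×12.5) is included at this height (perimeter 65.00 mm); the cylinder at (12.5, 16) is absent (z outside [5.5, 19]); the cube at (1, 3) does not reach this height (z outside [6.5, 20.5]); Merging all regions: only the 20×12.5 cube at (11, 0.5) is present, so the union is just that shape — boundary = 65.00 mm; the cube at (7, -1.5) is not intersected at this z (z outside [14.5, 24.5]); Taking the union: only the result so far is present, so the union is just that shape — boundary = 65.00 mm; (whole slice rotated 45° about Z — lengths, areas and connectivity unchanged). So its perimeter = 65.00 mm. Layer 112 (z = 11.2): the cylinder: section is a regular 32-gon, circumradius r=6 (perimeter = 2·32·6.000·sin(180°/32) = 37.64 mm); the cube at (11, 0.5) is not intersected at this z (z outside [11.5, 35]); the cylinder at (12.5, 16): section is a regular 32-gon, circumradius r=11 (perimeter = 2·32·11.000·sin(180°/32) = 69.00 mm); the cube at (1, 3) (footprint 28×5.5) is included at this height (perimeter 67.00 mm); Combining (union): the regions partially overlap (shared area 46.30 mm²), so the edge portions inside another operand are dropped and the merged outline is re-measured after clipping — boundary = 127.34 mm; the cube at (7, -1.5) does not reach this height (z outside [14.5, 24.5]); Combining (union): only the result so far is present, so the union is just that shape — boundary = 127.34 mm; (rotated 45° about Z; rotation is an isometry so areas/perimeters/island counts are preserved). So its perimeter = 127.34 mm. Layer 112 is larger (127.34 vs 65.00 mm).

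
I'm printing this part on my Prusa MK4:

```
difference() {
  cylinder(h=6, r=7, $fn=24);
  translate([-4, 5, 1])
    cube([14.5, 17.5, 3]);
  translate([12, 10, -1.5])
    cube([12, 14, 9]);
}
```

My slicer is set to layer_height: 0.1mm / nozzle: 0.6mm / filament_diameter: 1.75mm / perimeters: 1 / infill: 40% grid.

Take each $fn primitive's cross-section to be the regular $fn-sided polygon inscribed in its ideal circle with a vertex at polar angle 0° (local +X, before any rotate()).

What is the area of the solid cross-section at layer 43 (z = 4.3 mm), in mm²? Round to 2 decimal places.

At z = 4.3 mm: the cylinder: section is a regular 24-gon, circumradius r=7 (area = (24/2)·7.000²·sin(360°/24) = 152.19 mm²); the cube at (-4, 5) does not reach this height (z outside [1, 4]); the cube at (12, 10) is present — its section is the full 12×14 rectangle (area 168.00 mm²); Subtracting the remaining from the first: starting from the r=7 cylinder (152.19 mm²), the 12×14 cube at (12, 10) misses the remaining region (no effect) — area = 152.19 mm². Overall, the cross-section is a single solid region. Net area = 152.19 mm².

152.19 mm²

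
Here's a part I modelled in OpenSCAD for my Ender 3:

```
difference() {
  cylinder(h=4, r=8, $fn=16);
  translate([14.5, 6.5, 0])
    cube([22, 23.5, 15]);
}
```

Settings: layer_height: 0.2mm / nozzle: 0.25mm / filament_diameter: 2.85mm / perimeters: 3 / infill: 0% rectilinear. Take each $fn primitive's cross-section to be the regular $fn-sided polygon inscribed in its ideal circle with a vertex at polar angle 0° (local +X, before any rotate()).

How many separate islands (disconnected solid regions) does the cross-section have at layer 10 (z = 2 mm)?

1

At z = 2 mm: the r=8 cylinder gives a regular 16-gon of circumradius 8 (constant along its height); the 22×23.5 cube at (14.5, 6.5) contributes its full rectangle; Taking the first minus the rest: starting from the r=8 cylinder, the 22×23.5 cube at (14.5, 6.5) misses the remaining region (no effect) — 1 connected region. Overall, the cross-section is a single solid region. Island count = 1.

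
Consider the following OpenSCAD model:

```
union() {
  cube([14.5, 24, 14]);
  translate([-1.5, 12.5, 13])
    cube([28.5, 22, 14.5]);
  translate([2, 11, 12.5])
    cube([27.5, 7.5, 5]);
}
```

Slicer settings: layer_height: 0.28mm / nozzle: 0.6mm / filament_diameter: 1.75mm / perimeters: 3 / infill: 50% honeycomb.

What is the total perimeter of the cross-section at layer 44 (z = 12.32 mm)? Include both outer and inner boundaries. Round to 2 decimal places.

77.00 mm

At z = 12.32 mm: the cube is present — its section is the full 14.5×24 rectangle (perimeter 77.00 mm); the cube at (-1.5, 12.5) does not reach this height (z outside [13, 27.5]); the cube at (2, 11) is absent (z outside [12.5, 17.5]); Merging all regions: only the 14.5×24 cube is present, so the union is just that shape — boundary = 77.00 mm. Overall, the cross-section is a single solid region. Total boundary length (outer) = 77.00 mm.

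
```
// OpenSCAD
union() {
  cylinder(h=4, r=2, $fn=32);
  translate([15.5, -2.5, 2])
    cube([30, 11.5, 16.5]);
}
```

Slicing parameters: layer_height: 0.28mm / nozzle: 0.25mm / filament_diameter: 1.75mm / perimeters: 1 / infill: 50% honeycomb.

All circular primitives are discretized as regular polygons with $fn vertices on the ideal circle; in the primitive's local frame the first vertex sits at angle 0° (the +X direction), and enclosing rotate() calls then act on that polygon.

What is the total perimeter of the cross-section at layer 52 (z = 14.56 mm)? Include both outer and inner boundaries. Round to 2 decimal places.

At z = 14.56 mm: the cylinder is absent (z outside [0, 4]); the cube at (15.5, -2.5) is present — its section is the full 30×11.5 rectangle (perimeter 83.00 mm); Taking the union: only the 30×11.5 cube at (15.5, -2.5) is present, so the union is just that shape — boundary = 83.00 mm. Overall, the cross-section is a single solid region. Total boundary length (outer) = 83.00 mm.

83.00 mm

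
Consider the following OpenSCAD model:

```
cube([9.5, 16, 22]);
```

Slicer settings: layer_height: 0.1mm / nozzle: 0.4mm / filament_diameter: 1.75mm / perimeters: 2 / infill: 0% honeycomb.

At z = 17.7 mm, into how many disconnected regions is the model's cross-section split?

1

At z = 17.7 mm: the cube is present — its section is the full 9.5×16 rectangle. The result has 1 disconnected region.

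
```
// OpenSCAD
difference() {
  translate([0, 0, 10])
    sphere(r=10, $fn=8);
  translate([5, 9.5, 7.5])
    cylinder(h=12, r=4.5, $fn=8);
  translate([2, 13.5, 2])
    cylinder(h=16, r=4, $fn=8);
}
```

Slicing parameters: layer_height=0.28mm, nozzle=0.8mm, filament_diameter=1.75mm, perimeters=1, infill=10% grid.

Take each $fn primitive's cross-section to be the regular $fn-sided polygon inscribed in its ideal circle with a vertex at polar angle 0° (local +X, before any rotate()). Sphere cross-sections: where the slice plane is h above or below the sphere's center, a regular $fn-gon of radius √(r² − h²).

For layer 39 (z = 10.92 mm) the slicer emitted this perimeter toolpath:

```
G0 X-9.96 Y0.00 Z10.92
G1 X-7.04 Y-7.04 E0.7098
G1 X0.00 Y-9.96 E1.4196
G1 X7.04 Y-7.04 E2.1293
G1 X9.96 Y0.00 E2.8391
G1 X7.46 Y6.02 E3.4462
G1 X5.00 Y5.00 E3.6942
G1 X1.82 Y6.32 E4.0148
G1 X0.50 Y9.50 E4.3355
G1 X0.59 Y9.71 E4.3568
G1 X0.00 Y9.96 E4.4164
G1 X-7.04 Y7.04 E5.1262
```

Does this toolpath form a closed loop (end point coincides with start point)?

Start point (G0): (-9.96, 0.00). End point (last G1): the path does not return to the start — open.

no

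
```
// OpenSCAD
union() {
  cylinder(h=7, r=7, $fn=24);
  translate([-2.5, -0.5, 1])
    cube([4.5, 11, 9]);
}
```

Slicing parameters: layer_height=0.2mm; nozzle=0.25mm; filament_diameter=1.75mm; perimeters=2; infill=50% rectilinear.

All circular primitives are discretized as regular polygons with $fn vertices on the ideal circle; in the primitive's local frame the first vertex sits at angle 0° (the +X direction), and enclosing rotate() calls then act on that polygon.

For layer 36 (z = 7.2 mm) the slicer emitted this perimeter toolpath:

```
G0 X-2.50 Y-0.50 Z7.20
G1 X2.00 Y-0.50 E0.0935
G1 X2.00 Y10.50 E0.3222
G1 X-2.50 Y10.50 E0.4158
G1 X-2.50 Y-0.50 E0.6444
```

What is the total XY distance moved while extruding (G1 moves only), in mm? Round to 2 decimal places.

Sum the Euclidean lengths of each G1 segment: total = 31.00 mm.

31.00 mm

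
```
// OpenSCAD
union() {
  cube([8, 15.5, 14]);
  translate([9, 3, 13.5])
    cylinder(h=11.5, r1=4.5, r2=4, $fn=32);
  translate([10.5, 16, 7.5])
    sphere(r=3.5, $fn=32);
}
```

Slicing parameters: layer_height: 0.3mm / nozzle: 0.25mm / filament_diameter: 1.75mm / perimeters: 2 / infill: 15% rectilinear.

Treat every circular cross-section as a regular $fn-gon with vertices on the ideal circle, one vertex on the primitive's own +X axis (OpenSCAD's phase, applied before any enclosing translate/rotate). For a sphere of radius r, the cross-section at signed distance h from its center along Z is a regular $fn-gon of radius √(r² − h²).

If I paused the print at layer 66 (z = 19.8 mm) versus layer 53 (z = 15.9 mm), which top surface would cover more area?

Layer 66 (z = 19.8): the cube is absent (z outside [0, 14]); the cone at (9, 3): at t=0.548 of its height the radius interpolates to r₁+(r₂−r₁)t = 4.226, giving a regular 32-gon of that circumradius (area = (32/2)·4.226²·sin(360°/32) = 55.75 mm²); the sphere at (10.5, 16) does not reach this height (|z−center|=12.300 > r=3.5); Merging all regions: only the cone at (9, 3) is present, so the union is just that shape — area = 55.75 mm². So its area = 55.75 mm². Layer 53 (z = 15.9): the cube is absent (z outside [0, 14]); the cone at (9, 3) (r1=4.5→r2=4) has section circumradius 4.396 here — a regular 32-gon (area = (32/2)·4.396²·sin(360°/32) = 60.31 mm²); the sphere at (10.5, 16) is absent (|z−center|=8.400 > r=3.5); Taking the union: only the cone at (9, 3) is present, so the union is just that shape — area = 60.31 mm². So its area = 60.31 mm². Layer 53 is larger (60.31 vs 55.75 mm²).

layer 53 (z = 15.9 mm)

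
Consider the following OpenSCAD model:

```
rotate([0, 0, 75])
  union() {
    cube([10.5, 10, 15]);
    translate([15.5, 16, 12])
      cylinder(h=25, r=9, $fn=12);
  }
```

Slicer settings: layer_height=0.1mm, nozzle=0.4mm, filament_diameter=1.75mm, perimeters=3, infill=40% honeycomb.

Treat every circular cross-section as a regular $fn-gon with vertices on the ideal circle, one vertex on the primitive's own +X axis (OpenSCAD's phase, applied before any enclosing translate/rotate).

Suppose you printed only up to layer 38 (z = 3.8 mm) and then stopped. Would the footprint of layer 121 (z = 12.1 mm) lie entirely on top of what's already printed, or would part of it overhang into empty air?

part overhangs

Compare the two slices. At z = 3.8: the cube is present — its section is the full 10.5×10 rectangle (area 105.00 mm²); the cylinder at (15.5, 16) is absent (z outside [12, 37]); Combining (union): only the 10.5×10 cube is present, so the union is just that shape — area = 105.00 mm²; (rotated 75° about Z; rotation is an isometry so areas/perimeters/island counts are preserved). At z = 12.1: the cube is present — its section is the full 10.5×10 rectangle (area 105.00 mm²); the r=9 cylinder at (15.5, 16) gives a regular 12-gon of circumradius 9 (constant along its height) (area = (12/2)·9.000²·sin(360°/12) = 243.00 mm²); Taking the union: the regions partially overlap — summed areas 348.00 mm² minus the doubly-counted overlap 0.84 mm² gives 347.16 mm² — area = 347.16 mm²; (whole slice rotated 75° about Z — lengths, areas and connectivity unchanged). Checking containment: at z = 12.1 the cross-section extends beyond the z = 3.8 cross-section by about 242.16 mm².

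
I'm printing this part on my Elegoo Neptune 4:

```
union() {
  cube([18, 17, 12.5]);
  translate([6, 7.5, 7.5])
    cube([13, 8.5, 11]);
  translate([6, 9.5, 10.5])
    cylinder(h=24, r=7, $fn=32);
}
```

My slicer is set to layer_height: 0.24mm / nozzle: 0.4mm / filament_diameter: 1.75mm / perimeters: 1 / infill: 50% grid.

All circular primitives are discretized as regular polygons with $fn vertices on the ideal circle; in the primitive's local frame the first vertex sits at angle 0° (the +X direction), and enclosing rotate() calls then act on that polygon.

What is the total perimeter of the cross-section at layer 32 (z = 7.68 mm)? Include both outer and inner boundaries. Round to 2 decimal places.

At z = 7.68 mm: the 18×17 cube contributes its full rectangle (perimeter 70.00 mm); the cube at (6, 7.5) is present — its section is the full 13×8.5 rectangle (perimeter 43.00 mm); the cylinder at (6, 9.5) does not reach this height (z outside [10.5, 34.5]); Combining (union): the regions partially overlap (shared area 102.00 mm²), so the edge portions inside another operand are dropped and the merged outline is re-measured after clipping — boundary = 72.00 mm. Overall, the cross-section is a single solid region. Total boundary length (outer) = 72.00 mm.

72.00 mm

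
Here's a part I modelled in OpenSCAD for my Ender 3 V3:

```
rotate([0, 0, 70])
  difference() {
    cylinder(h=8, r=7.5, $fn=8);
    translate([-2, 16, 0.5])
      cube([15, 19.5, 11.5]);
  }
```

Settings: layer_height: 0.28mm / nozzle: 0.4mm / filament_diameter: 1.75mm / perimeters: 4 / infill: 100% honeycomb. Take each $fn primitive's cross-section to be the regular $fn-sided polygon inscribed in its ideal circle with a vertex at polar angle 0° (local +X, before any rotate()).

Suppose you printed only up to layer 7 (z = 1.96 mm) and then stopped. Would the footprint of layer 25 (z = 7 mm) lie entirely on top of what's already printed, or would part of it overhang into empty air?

entirely on top

Compare the two slices. At z = 1.96: the cylinder: section is a regular 8-gon, circumradius r=7.5 (area = (8/2)·7.500²·sin(360°/8) = 159.10 mm²); the 15×19.5 cube at (-2, 16) contributes its full rectangle (area 292.50 mm²); After the difference (first − rest): starting from the r=7.5 cylinder (159.10 mm²), the 15×19.5 cube at (-2, 16) misses the remaining region (no effect) — area = 159.10 mm²; (whole slice rotated 70° about Z — lengths, areas and connectivity unchanged). At z = 7: the r=7.5 cylinder gives a regular 8-gon of circumradius 7.5 (constant along its height) (area = (8/2)·7.500²·sin(360°/8) = 159.10 mm²); the 15×19.5 cube at (-2, 16) contributes its full rectangle (area 292.50 mm²); After the difference (first − rest): starting from the r=7.5 cylinder (159.10 mm²), the 15×19.5 cube at (-2, 16) misses the remaining region (no effect) — area = 159.10 mm²; (whole slice rotated 70° about Z — lengths, areas and connectivity unchanged). Checking containment: the cross-section at z = 7 is a subset of the cross-section at z = 1.96.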